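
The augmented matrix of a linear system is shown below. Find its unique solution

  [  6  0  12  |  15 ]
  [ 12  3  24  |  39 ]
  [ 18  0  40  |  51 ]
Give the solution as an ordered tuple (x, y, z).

r1 ← 1/6·r1
r2 ← r2 − 12·r1
r3 ← r3 − 18·r1
r2 ← 1/3·r2
r3 ← 1/4·r3
r1 ← r1 − 2·r3
Reading off the last column: x = -1/2, y = 3, z = 3/2.

(-1/2, 3, 3/2)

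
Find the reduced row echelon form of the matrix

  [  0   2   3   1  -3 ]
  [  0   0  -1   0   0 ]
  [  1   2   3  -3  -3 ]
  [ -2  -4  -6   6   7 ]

ρ1 <=> ρ3
  [  1   2   3  -3  -3 ]
  [  0   0  -1   0   0 ]
  [  0   2   3   1  -3 ]
  [ -2  -4  -6   6   7 ]
ρ4 → ρ4 + 2·ρ1
  [ 1  2   3  -3  -3 ]
  [ 0  0  -1   0   0 ]
  [ 0  2   3   1  -3 ]
  [ 0  0   0   0   1 ]
ρ2 <=> ρ3
  [ 1  2   3  -3  -3 ]
  [ 0  2   3   1  -3 ]
  [ 0  0  -1   0   0 ]
  [ 0  0   0   0   1 ]
ρ2 → 1/2·ρ2
  [ 1  2    3   -3    -3 ]
  [ 0  1  3/2  1/2  -3/2 ]
  [ 0  0   -1    0     0 ]
  [ 0  0    0    0     1 ]
ρ3 → -1·ρ3
  [ 1  2    3   -3    -3 ]
  [ 0  1  3/2  1/2  -3/2 ]
  [ 0  0    1    0     0 ]
  [ 0  0    0    0     1 ]
ρ2 → ρ2 + 3/2·ρ4
  [ 1  2    3   -3  -3 ]
  [ 0  1  3/2  1/2   0 ]
  [ 0  0    1    0   0 ]
  [ 0  0    0    0   1 ]
ρ1 → ρ1 + 3·ρ4
  [ 1  2    3   -3  0 ]
  [ 0  1  3/2  1/2  0 ]
  [ 0  0    1    0  0 ]
  [ 0  0    0    0  1 ]
ρ2 → ρ2 − 3/2·ρ3
  [ 1  2  3   -3  0 ]
  [ 0  1  0  1/2  0 ]
  [ 0  0  1    0  0 ]
  [ 0  0  0    0  1 ]
ρ1 → ρ1 − 3·ρ3
  [ 1  2  0   -3  0 ]
  [ 0  1  0  1/2  0 ]
  [ 0  0  1    0  0 ]
  [ 0  0  0    0  1 ]
ρ1 → ρ1 − 2·ρ2
  [ 1  0  0   -4  0 ]
  [ 0  1  0  1/2  0 ]
  [ 0  0  1    0  0 ]
  [ 0  0  0    0  1 ]

[[1, 0, 0, -4, 0], [0, 1, 0, 1/2, 0], [0, 0, 1, 0, 0], [0, 0, 0, 0, 1]]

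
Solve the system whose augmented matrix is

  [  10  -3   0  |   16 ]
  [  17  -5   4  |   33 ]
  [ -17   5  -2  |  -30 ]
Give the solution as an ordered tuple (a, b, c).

Multiply R1 by 1/10.
  [   1  -3/10   0  |  8/5 ]
  [  17     -5   4  |   33 ]
  [ -17      5  -2  |  -30 ]
Subtract 17 times R1 from R2.
  [   1  -3/10   0  |   8/5 ]
  [   0   1/10   4  |  29/5 ]
  [ -17      5  -2  |   -30 ]
Add 17 times R1 to R3.
  [ 1  -3/10   0  |    8/5 ]
  [ 0   1/10   4  |   29/5 ]
  [ 0  -1/10  -2  |  -14/5 ]
Multiply R2 by 10.
  [ 1  -3/10   0  |    8/5 ]
  [ 0      1  40  |     58 ]
  [ 0  -1/10  -2  |  -14/5 ]
Add 1/10 times R2 to R3.
  [ 1  -3/10   0  |  8/5 ]
  [ 0      1  40  |   58 ]
  [ 0      0   2  |    3 ]
Multiply R3 by 1/2.
  [ 1  -3/10   0  |  8/5 ]
  [ 0      1  40  |   58 ]
  [ 0      0   1  |  3/2 ]
Subtract 40 times R3 from R2.
  [ 1  -3/10  0  |  8/5 ]
  [ 0      1  0  |   -2 ]
  [ 0      0  1  |  3/2 ]
Add 3/10 times R2 to R1.
  [ 1  0  0  |    1 ]
  [ 0  1  0  |   -2 ]
  [ 0  0  1  |  3/2 ]
Reading off the last column: a = 1, b = -2, c = 3/2.

(1, -2, 3/2)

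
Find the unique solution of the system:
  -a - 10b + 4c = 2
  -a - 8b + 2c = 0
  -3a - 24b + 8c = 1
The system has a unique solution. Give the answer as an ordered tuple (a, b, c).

Form the augmented matrix and row-reduce:
  [ -1  -10  4  |  2 ]
  [ -1   -8  2  |  0 ]
  [ -3  -24  8  |  1 ]
R1 ← -1·R1
  [  1   10  -4  |  -2 ]
  [ -1   -8   2  |   0 ]
  [ -3  -24   8  |   1 ]
R2 ← R2 + R1
  [  1   10  -4  |  -2 ]
  [  0    2  -2  |  -2 ]
  [ -3  -24   8  |   1 ]
R3 ← R3 + 3·R1
  [ 1  10  -4  |  -2 ]
  [ 0   2  -2  |  -2 ]
  [ 0   6  -4  |  -5 ]
R2 ← 1/2·R2
  [ 1  10  -4  |  -2 ]
  [ 0   1  -1  |  -1 ]
  [ 0   6  -4  |  -5 ]
R3 ← R3 − 6·R2
  [ 1  10  -4  |  -2 ]
  [ 0   1  -1  |  -1 ]
  [ 0   0   2  |   1 ]
R3 ← 1/2·R3
  [ 1  10  -4  |   -2 ]
  [ 0   1  -1  |   -1 ]
  [ 0   0   1  |  1/2 ]
R2 ← R2 + R3
  [ 1  10  -4  |    -2 ]
  [ 0   1   0  |  -1/2 ]
  [ 0   0   1  |   1/2 ]
R1 ← R1 + 4·R3
  [ 1  10  0  |     0 ]
  [ 0   1  0  |  -1/2 ]
  [ 0   0  1  |   1/2 ]
R1 ← R1 − 10·R2
  [ 1  0  0  |     5 ]
  [ 0  1  0  |  -1/2 ]
  [ 0  0  1  |   1/2 ]
Reading off the last column: a = 5, b = -1/2, c = 1/2.

(5, -1/2, 1/2)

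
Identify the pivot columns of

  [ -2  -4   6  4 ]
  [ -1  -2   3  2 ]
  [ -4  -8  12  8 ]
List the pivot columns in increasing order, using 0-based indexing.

R1 → -1/2·R1
  [  1   2  -3  -2 ]
  [ -1  -2   3   2 ]
  [ -4  -8  12   8 ]
R2 → R2 + R1
  [  1   2  -3  -2 ]
  [  0   0   0   0 ]
  [ -4  -8  12   8 ]
R3 → R3 + 4·R1
  [ 1  2  -3  -2 ]
  [ 0  0   0   0 ]
  [ 0  0   0   0 ]
Pivot columns are the columns containing a leading 1.

0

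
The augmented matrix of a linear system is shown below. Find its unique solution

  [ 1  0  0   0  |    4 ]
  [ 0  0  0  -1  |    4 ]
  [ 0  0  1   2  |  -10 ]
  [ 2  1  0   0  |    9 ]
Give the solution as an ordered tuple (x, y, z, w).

(4, 1, -2, -4)

R4 → R4 − 2·R1
R2 <=> R4
R4 → -1·R4
R3 → R3 − 2·R4
Reading off the last column: x = 4, y = 1, z = -2, w = -4.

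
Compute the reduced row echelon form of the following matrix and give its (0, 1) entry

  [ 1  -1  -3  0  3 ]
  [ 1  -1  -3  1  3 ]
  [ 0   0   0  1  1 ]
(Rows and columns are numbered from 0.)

-1

R2 → R2 − R1
R3 → R3 − R2
R1 → R1 − 3·R3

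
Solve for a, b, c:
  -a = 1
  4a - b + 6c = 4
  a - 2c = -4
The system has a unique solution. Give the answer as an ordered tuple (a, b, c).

(-1, 1, 3/2)

Form the augmented matrix and row-reduce:
  [ -1   0   0  |   1 ]
  [  4  -1   6  |   4 ]
  [  1   0  -2  |  -4 ]
ρ1 → -1·ρ1
  [ 1   0   0  |  -1 ]
  [ 4  -1   6  |   4 ]
  [ 1   0  -2  |  -4 ]
ρ2 → ρ2 − 4·ρ1
  [ 1   0   0  |  -1 ]
  [ 0  -1   6  |   8 ]
  [ 1   0  -2  |  -4 ]
ρ3 → ρ3 − ρ1
  [ 1   0   0  |  -1 ]
  [ 0  -1   6  |   8 ]
  [ 0   0  -2  |  -3 ]
ρ2 → -1·ρ2
  [ 1  0   0  |  -1 ]
  [ 0  1  -6  |  -8 ]
  [ 0  0  -2  |  -3 ]
ρ3 → -1/2·ρ3
  [ 1  0   0  |   -1 ]
  [ 0  1  -6  |   -8 ]
  [ 0  0   1  |  3/2 ]
ρ2 → ρ2 + 6·ρ3
  [ 1  0  0  |   -1 ]
  [ 0  1  0  |    1 ]
  [ 0  0  1  |  3/2 ]
Reading off the last column: a = -1, b = 1, c = 3/2.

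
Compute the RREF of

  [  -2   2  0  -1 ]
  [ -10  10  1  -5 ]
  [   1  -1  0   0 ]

[[1, -1, 0, 0], [0, 0, 1, 0], [0, 0, 0, 1]]

R1 -> -1/2·R1
  [   1  -1  0  1/2 ]
  [ -10  10  1   -5 ]
  [   1  -1  0    0 ]
R2 -> R2 + 10·R1
  [ 1  -1  0  1/2 ]
  [ 0   0  1    0 ]
  [ 1  -1  0    0 ]
R3 -> R3 − R1
  [ 1  -1  0   1/2 ]
  [ 0   0  1     0 ]
  [ 0   0  0  -1/2 ]
R3 -> -2·R3
  [ 1  -1  0  1/2 ]
  [ 0   0  1    0 ]
  [ 0   0  0    1 ]
R1 -> R1 − 1/2·R3
  [ 1  -1  0  0 ]
  [ 0   0  1  0 ]
  [ 0   0  0  1 ]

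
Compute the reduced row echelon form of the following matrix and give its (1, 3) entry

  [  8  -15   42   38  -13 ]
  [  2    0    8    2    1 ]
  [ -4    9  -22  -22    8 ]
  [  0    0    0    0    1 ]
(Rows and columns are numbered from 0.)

r1 → 1/8·r1
  [  1  -15/8  21/4  19/4  -13/8 ]
  [  2      0     8     2      1 ]
  [ -4      9   -22   -22      8 ]
  [  0      0     0     0      1 ]
r2 → r2 − 2·r1
  [  1  -15/8  21/4   19/4  -13/8 ]
  [  0   15/4  -5/2  -15/2   17/4 ]
  [ -4      9   -22    -22      8 ]
  [  0      0     0      0      1 ]
r3 → r3 + 4·r1
  [ 1  -15/8  21/4   19/4  -13/8 ]
  [ 0   15/4  -5/2  -15/2   17/4 ]
  [ 0    3/2    -1     -3    3/2 ]
  [ 0      0     0      0      1 ]
r2 → 4/15·r2
  [ 1  -15/8  21/4  19/4  -13/8 ]
  [ 0      1  -2/3    -2  17/15 ]
  [ 0    3/2    -1    -3    3/2 ]
  [ 0      0     0     0      1 ]
r3 → r3 − 3/2·r2
  [ 1  -15/8  21/4  19/4  -13/8 ]
  [ 0      1  -2/3    -2  17/15 ]
  [ 0      0     0     0   -1/5 ]
  [ 0      0     0     0      1 ]
r3 → -5·r3
  [ 1  -15/8  21/4  19/4  -13/8 ]
  [ 0      1  -2/3    -2  17/15 ]
  [ 0      0     0     0      1 ]
  [ 0      0     0     0      1 ]
r4 → r4 − r3
  [ 1  -15/8  21/4  19/4  -13/8 ]
  [ 0      1  -2/3    -2  17/15 ]
  [ 0      0     0     0      1 ]
  [ 0      0     0     0      0 ]
r2 → r2 − 17/15·r3
  [ 1  -15/8  21/4  19/4  -13/8 ]
  [ 0      1  -2/3    -2      0 ]
  [ 0      0     0     0      1 ]
  [ 0      0     0     0      0 ]
r1 → r1 + 13/8·r3
  [ 1  -15/8  21/4  19/4  0 ]
  [ 0      1  -2/3    -2  0 ]
  [ 0      0     0     0  1 ]
  [ 0      0     0     0  0 ]
r1 → r1 + 15/8·r2
  [ 1  0     4   1  0 ]
  [ 0  1  -2/3  -2  0 ]
  [ 0  0     0   0  1 ]
  [ 0  0     0   0  0 ]

-2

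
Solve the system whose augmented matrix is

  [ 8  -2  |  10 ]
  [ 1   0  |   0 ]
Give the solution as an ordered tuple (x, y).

(0, -5)

r1 -> 1/8·r1
  [ 1  -1/4  |  5/4 ]
  [ 1     0  |    0 ]
r2 -> r2 − r1
  [ 1  -1/4  |   5/4 ]
  [ 0   1/4  |  -5/4 ]
r2 -> 4·r2
  [ 1  -1/4  |  5/4 ]
  [ 0     1  |   -5 ]
r1 -> r1 + 1/4·r2
  [ 1  0  |   0 ]
  [ 0  1  |  -5 ]
Reading off the last column: x = 0, y = -5.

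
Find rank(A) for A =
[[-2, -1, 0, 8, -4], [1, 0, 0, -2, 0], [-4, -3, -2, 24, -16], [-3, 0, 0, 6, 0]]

rank = 3

R1 -> -1/2·R1
  [  1  1/2   0  -4    2 ]
  [  1    0   0  -2    0 ]
  [ -4   -3  -2  24  -16 ]
  [ -3    0   0   6    0 ]
R2 -> R2 − R1
  [  1   1/2   0  -4    2 ]
  [  0  -1/2   0   2   -2 ]
  [ -4    -3  -2  24  -16 ]
  [ -3     0   0   6    0 ]
R3 -> R3 + 4·R1
  [  1   1/2   0  -4   2 ]
  [  0  -1/2   0   2  -2 ]
  [  0    -1  -2   8  -8 ]
  [ -3     0   0   6   0 ]
R4 -> R4 + 3·R1
  [ 1   1/2   0  -4   2 ]
  [ 0  -1/2   0   2  -2 ]
  [ 0    -1  -2   8  -8 ]
  [ 0   3/2   0  -6   6 ]
R2 -> -2·R2
  [ 1  1/2   0  -4   2 ]
  [ 0    1   0  -4   4 ]
  [ 0   -1  -2   8  -8 ]
  [ 0  3/2   0  -6   6 ]
R3 -> R3 + R2
  [ 1  1/2   0  -4   2 ]
  [ 0    1   0  -4   4 ]
  [ 0    0  -2   4  -4 ]
  [ 0  3/2   0  -6   6 ]
R4 -> R4 − 3/2·R2
  [ 1  1/2   0  -4   2 ]
  [ 0    1   0  -4   4 ]
  [ 0    0  -2   4  -4 ]
  [ 0    0   0   0   0 ]
R3 -> -1/2·R3
  [ 1  1/2  0  -4  2 ]
  [ 0    1  0  -4  4 ]
  [ 0    0  1  -2  2 ]
  [ 0    0  0   0  0 ]
R1 -> R1 − 1/2·R2
  [ 1  0  0  -2  0 ]
  [ 0  1  0  -4  4 ]
  [ 0  0  1  -2  2 ]
  [ 0  0  0   0  0 ]
The reduced form has 3 nonzero rows.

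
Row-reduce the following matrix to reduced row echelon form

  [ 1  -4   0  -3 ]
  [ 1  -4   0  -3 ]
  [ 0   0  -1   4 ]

r2 := r2 − r1
  [ 1  -4   0  -3 ]
  [ 0   0   0   0 ]
  [ 0   0  -1   4 ]
r2 ↔ r3
  [ 1  -4   0  -3 ]
  [ 0   0  -1   4 ]
  [ 0   0   0   0 ]
r2 := -1·r2
  [ 1  -4  0  -3 ]
  [ 0   0  1  -4 ]
  [ 0   0  0   0 ]

[[1, -4, 0, -3], [0, 0, 1, -4], [0, 0, 0, 0]]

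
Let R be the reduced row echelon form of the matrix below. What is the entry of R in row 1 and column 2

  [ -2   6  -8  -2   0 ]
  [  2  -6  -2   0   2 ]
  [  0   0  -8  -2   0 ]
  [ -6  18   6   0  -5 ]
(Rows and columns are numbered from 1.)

-3

Multiply R1 by -1/2.
  [  1  -3   4   1   0 ]
  [  2  -6  -2   0   2 ]
  [  0   0  -8  -2   0 ]
  [ -6  18   6   0  -5 ]
Subtract 2 times R1 from R2.
  [  1  -3    4   1   0 ]
  [  0   0  -10  -2   2 ]
  [  0   0   -8  -2   0 ]
  [ -6  18    6   0  -5 ]
Add 6 times R1 to R4.
  [ 1  -3    4   1   0 ]
  [ 0   0  -10  -2   2 ]
  [ 0   0   -8  -2   0 ]
  [ 0   0   30   6  -5 ]
Multiply R2 by -1/10.
  [ 1  -3   4    1     0 ]
  [ 0   0   1  1/5  -1/5 ]
  [ 0   0  -8   -2     0 ]
  [ 0   0  30    6    -5 ]
Add 8 times R2 to R3.
  [ 1  -3   4     1     0 ]
  [ 0   0   1   1/5  -1/5 ]
  [ 0   0   0  -2/5  -8/5 ]
  [ 0   0  30     6    -5 ]
Subtract 30 times R2 from R4.
  [ 1  -3  4     1     0 ]
  [ 0   0  1   1/5  -1/5 ]
  [ 0   0  0  -2/5  -8/5 ]
  [ 0   0  0     0     1 ]
Multiply R3 by -5/2.
  [ 1  -3  4    1     0 ]
  [ 0   0  1  1/5  -1/5 ]
  [ 0   0  0    1     4 ]
  [ 0   0  0    0     1 ]
Subtract 4 times R4 from R3.
  [ 1  -3  4    1     0 ]
  [ 0   0  1  1/5  -1/5 ]
  [ 0   0  0    1     0 ]
  [ 0   0  0    0     1 ]
Add 1/5 times R4 to R2.
  [ 1  -3  4    1  0 ]
  [ 0   0  1  1/5  0 ]
  [ 0   0  0    1  0 ]
  [ 0   0  0    0  1 ]
Subtract 1/5 times R3 from R2.
  [ 1  -3  4  1  0 ]
  [ 0   0  1  0  0 ]
  [ 0   0  0  1  0 ]
  [ 0   0  0  0  1 ]
Subtract R3 from R1.
  [ 1  -3  4  0  0 ]
  [ 0   0  1  0  0 ]
  [ 0   0  0  1  0 ]
  [ 0   0  0  0  1 ]
Subtract 4 times R2 from R1.
  [ 1  -3  0  0  0 ]
  [ 0   0  1  0  0 ]
  [ 0   0  0  1  0 ]
  [ 0   0  0  0  1 ]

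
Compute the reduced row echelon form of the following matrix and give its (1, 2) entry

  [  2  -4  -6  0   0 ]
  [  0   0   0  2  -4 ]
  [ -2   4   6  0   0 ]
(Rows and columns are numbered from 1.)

-2

R1 → 1/2·R1
  [  1  -2  -3  0   0 ]
  [  0   0   0  2  -4 ]
  [ -2   4   6  0   0 ]
R3 → R3 + 2·R1
  [ 1  -2  -3  0   0 ]
  [ 0   0   0  2  -4 ]
  [ 0   0   0  0   0 ]
R2 → 1/2·R2
  [ 1  -2  -3  0   0 ]
  [ 0   0   0  1  -2 ]
  [ 0   0   0  0   0 ]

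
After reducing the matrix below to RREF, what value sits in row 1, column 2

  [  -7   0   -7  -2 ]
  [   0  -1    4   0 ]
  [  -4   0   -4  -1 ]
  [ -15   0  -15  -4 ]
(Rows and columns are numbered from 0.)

-4

R1 -> -1/7·R1
  [   1   0    1  2/7 ]
  [   0  -1    4    0 ]
  [  -4   0   -4   -1 ]
  [ -15   0  -15   -4 ]
R3 -> R3 + 4·R1
  [   1   0    1  2/7 ]
  [   0  -1    4    0 ]
  [   0   0    0  1/7 ]
  [ -15   0  -15   -4 ]
R4 -> R4 + 15·R1
  [ 1   0  1  2/7 ]
  [ 0  -1  4    0 ]
  [ 0   0  0  1/7 ]
  [ 0   0  0  2/7 ]
R2 -> -1·R2
  [ 1  0   1  2/7 ]
  [ 0  1  -4    0 ]
  [ 0  0   0  1/7 ]
  [ 0  0   0  2/7 ]
R3 -> 7·R3
  [ 1  0   1  2/7 ]
  [ 0  1  -4    0 ]
  [ 0  0   0    1 ]
  [ 0  0   0  2/7 ]
R4 -> R4 − 2/7·R3
  [ 1  0   1  2/7 ]
  [ 0  1  -4    0 ]
  [ 0  0   0    1 ]
  [ 0  0   0    0 ]
R1 -> R1 − 2/7·R3
  [ 1  0   1  0 ]
  [ 0  1  -4  0 ]
  [ 0  0   0  1 ]
  [ 0  0   0  0 ]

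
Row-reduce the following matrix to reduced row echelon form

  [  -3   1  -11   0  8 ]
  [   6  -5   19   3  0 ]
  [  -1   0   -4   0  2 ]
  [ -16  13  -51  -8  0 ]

r1 → -1/3·r1
  [   1  -1/3  11/3   0  -8/3 ]
  [   6    -5    19   3     0 ]
  [  -1     0    -4   0     2 ]
  [ -16    13   -51  -8     0 ]
r2 → r2 − 6·r1
  [   1  -1/3  11/3   0  -8/3 ]
  [   0    -3    -3   3    16 ]
  [  -1     0    -4   0     2 ]
  [ -16    13   -51  -8     0 ]
r3 → r3 + r1
  [   1  -1/3  11/3   0  -8/3 ]
  [   0    -3    -3   3    16 ]
  [   0  -1/3  -1/3   0  -2/3 ]
  [ -16    13   -51  -8     0 ]
r4 → r4 + 16·r1
  [ 1  -1/3  11/3   0    -8/3 ]
  [ 0    -3    -3   3      16 ]
  [ 0  -1/3  -1/3   0    -2/3 ]
  [ 0  23/3  23/3  -8  -128/3 ]
r2 → -1/3·r2
  [ 1  -1/3  11/3   0    -8/3 ]
  [ 0     1     1  -1   -16/3 ]
  [ 0  -1/3  -1/3   0    -2/3 ]
  [ 0  23/3  23/3  -8  -128/3 ]
r3 → r3 + 1/3·r2
  [ 1  -1/3  11/3     0    -8/3 ]
  [ 0     1     1    -1   -16/3 ]
  [ 0     0     0  -1/3   -22/9 ]
  [ 0  23/3  23/3    -8  -128/3 ]
r4 → r4 − 23/3·r2
  [ 1  -1/3  11/3     0   -8/3 ]
  [ 0     1     1    -1  -16/3 ]
  [ 0     0     0  -1/3  -22/9 ]
  [ 0     0     0  -1/3  -16/9 ]
r3 → -3·r3
  [ 1  -1/3  11/3     0   -8/3 ]
  [ 0     1     1    -1  -16/3 ]
  [ 0     0     0     1   22/3 ]
  [ 0     0     0  -1/3  -16/9 ]
r4 → r4 + 1/3·r3
  [ 1  -1/3  11/3   0   -8/3 ]
  [ 0     1     1  -1  -16/3 ]
  [ 0     0     0   1   22/3 ]
  [ 0     0     0   0    2/3 ]
r4 → 3/2·r4
  [ 1  -1/3  11/3   0   -8/3 ]
  [ 0     1     1  -1  -16/3 ]
  [ 0     0     0   1   22/3 ]
  [ 0     0     0   0      1 ]
r3 → r3 − 22/3·r4
  [ 1  -1/3  11/3   0   -8/3 ]
  [ 0     1     1  -1  -16/3 ]
  [ 0     0     0   1      0 ]
  [ 0     0     0   0      1 ]
r2 → r2 + 16/3·r4
  [ 1  -1/3  11/3   0  -8/3 ]
  [ 0     1     1  -1     0 ]
  [ 0     0     0   1     0 ]
  [ 0     0     0   0     1 ]
r1 → r1 + 8/3·r4
  [ 1  -1/3  11/3   0  0 ]
  [ 0     1     1  -1  0 ]
  [ 0     0     0   1  0 ]
  [ 0     0     0   0  1 ]
r2 → r2 + r3
  [ 1  -1/3  11/3  0  0 ]
  [ 0     1     1  0  0 ]
  [ 0     0     0  1  0 ]
  [ 0     0     0  0  1 ]
r1 → r1 + 1/3·r2
  [ 1  0  4  0  0 ]
  [ 0  1  1  0  0 ]
  [ 0  0  0  1  0 ]
  [ 0  0  0  0  1 ]

[[1, 0, 4, 0, 0], [0, 1, 1, 0, 0], [0, 0, 0, 1, 0], [0, 0, 0, 0, 1]]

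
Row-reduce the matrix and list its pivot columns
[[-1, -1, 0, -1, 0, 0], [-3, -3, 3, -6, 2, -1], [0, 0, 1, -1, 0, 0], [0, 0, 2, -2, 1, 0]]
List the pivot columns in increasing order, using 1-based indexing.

Multiply R1 by -1.
Add 3 times R1 to R2.
Multiply R2 by 1/3.
Subtract R2 from R3.
Subtract 2 times R2 from R4.
Multiply R3 by -3/2.
Add 1/3 times R3 to R4.
Multiply R4 by 2.
Add 1/2 times R4 to R3.
Add 1/3 times R4 to R2.
Subtract 2/3 times R3 from R2.
Pivot columns are the columns containing a leading 1.

1, 3, 5, 6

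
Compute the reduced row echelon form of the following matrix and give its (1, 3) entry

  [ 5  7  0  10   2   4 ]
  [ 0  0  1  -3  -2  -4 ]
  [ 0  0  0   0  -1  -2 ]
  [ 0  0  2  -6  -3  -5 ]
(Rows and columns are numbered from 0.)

-3

Multiply ρ1 by 1/5.
  [ 1  7/5  0   2  2/5  4/5 ]
  [ 0    0  1  -3   -2   -4 ]
  [ 0    0  0   0   -1   -2 ]
  [ 0    0  2  -6   -3   -5 ]
Subtract 2 times ρ2 from ρ4.
  [ 1  7/5  0   2  2/5  4/5 ]
  [ 0    0  1  -3   -2   -4 ]
  [ 0    0  0   0   -1   -2 ]
  [ 0    0  0   0    1    3 ]
Multiply ρ3 by -1.
  [ 1  7/5  0   2  2/5  4/5 ]
  [ 0    0  1  -3   -2   -4 ]
  [ 0    0  0   0    1    2 ]
  [ 0    0  0   0    1    3 ]
Subtract ρ3 from ρ4.
  [ 1  7/5  0   2  2/5  4/5 ]
  [ 0    0  1  -3   -2   -4 ]
  [ 0    0  0   0    1    2 ]
  [ 0    0  0   0    0    1 ]
Subtract 2 times ρ4 from ρ3.
  [ 1  7/5  0   2  2/5  4/5 ]
  [ 0    0  1  -3   -2   -4 ]
  [ 0    0  0   0    1    0 ]
  [ 0    0  0   0    0    1 ]
Add 4 times ρ4 to ρ2.
  [ 1  7/5  0   2  2/5  4/5 ]
  [ 0    0  1  -3   -2    0 ]
  [ 0    0  0   0    1    0 ]
  [ 0    0  0   0    0    1 ]
Subtract 4/5 times ρ4 from ρ1.
  [ 1  7/5  0   2  2/5  0 ]
  [ 0    0  1  -3   -2  0 ]
  [ 0    0  0   0    1  0 ]
  [ 0    0  0   0    0  1 ]
Add 2 times ρ3 to ρ2.
  [ 1  7/5  0   2  2/5  0 ]
  [ 0    0  1  -3    0  0 ]
  [ 0    0  0   0    1  0 ]
  [ 0    0  0   0    0  1 ]
Subtract 2/5 times ρ3 from ρ1.
  [ 1  7/5  0   2  0  0 ]
  [ 0    0  1  -3  0  0 ]
  [ 0    0  0   0  1  0 ]
  [ 0    0  0   0  0  1 ]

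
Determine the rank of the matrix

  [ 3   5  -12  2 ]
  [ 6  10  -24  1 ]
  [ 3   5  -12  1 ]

rank = 2

R1 ← 1/3·R1
  [ 1  5/3   -4  2/3 ]
  [ 6   10  -24    1 ]
  [ 3    5  -12    1 ]
R2 ← R2 − 6·R1
  [ 1  5/3   -4  2/3 ]
  [ 0    0    0   -3 ]
  [ 3    5  -12    1 ]
R3 ← R3 − 3·R1
  [ 1  5/3  -4  2/3 ]
  [ 0    0   0   -3 ]
  [ 0    0   0   -1 ]
R2 ← -1/3·R2
  [ 1  5/3  -4  2/3 ]
  [ 0    0   0    1 ]
  [ 0    0   0   -1 ]
R3 ← R3 + R2
  [ 1  5/3  -4  2/3 ]
  [ 0    0   0    1 ]
  [ 0    0   0    0 ]
R1 ← R1 − 2/3·R2
  [ 1  5/3  -4  0 ]
  [ 0    0   0  1 ]
  [ 0    0   0  0 ]
The reduced form has 2 nonzero rows.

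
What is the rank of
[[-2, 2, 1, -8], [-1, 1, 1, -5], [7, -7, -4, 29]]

R1 -> -1/2·R1
  [  1  -1  -1/2   4 ]
  [ -1   1     1  -5 ]
  [  7  -7    -4  29 ]
R2 -> R2 + R1
  [ 1  -1  -1/2   4 ]
  [ 0   0   1/2  -1 ]
  [ 7  -7    -4  29 ]
R3 -> R3 − 7·R1
  [ 1  -1  -1/2   4 ]
  [ 0   0   1/2  -1 ]
  [ 0   0  -1/2   1 ]
R2 -> 2·R2
  [ 1  -1  -1/2   4 ]
  [ 0   0     1  -2 ]
  [ 0   0  -1/2   1 ]
R3 -> R3 + 1/2·R2
  [ 1  -1  -1/2   4 ]
  [ 0   0     1  -2 ]
  [ 0   0     0   0 ]
R1 -> R1 + 1/2·R2
  [ 1  -1  0   3 ]
  [ 0   0  1  -2 ]
  [ 0   0  0   0 ]
The reduced form has 2 nonzero rows.

rank = 2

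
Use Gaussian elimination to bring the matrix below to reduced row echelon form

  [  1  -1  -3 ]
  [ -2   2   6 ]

[[1, -1, -3], [0, 0, 0]]

Add 2 times R1 to R2.
  [ 1  -1  -3 ]
  [ 0   0   0 ]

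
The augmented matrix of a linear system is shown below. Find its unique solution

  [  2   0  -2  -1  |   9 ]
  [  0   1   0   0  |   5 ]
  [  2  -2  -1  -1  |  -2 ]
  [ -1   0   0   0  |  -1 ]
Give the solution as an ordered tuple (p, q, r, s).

r1 → 1/2·r1
  [  1   0  -1  -1/2  |  9/2 ]
  [  0   1   0     0  |    5 ]
  [  2  -2  -1    -1  |   -2 ]
  [ -1   0   0     0  |   -1 ]
r3 → r3 − 2·r1
  [  1   0  -1  -1/2  |  9/2 ]
  [  0   1   0     0  |    5 ]
  [  0  -2   1     0  |  -11 ]
  [ -1   0   0     0  |   -1 ]
r4 → r4 + r1
  [ 1   0  -1  -1/2  |  9/2 ]
  [ 0   1   0     0  |    5 ]
  [ 0  -2   1     0  |  -11 ]
  [ 0   0  -1  -1/2  |  7/2 ]
r3 → r3 + 2·r2
  [ 1  0  -1  -1/2  |  9/2 ]
  [ 0  1   0     0  |    5 ]
  [ 0  0   1     0  |   -1 ]
  [ 0  0  -1  -1/2  |  7/2 ]
r4 → r4 + r3
  [ 1  0  -1  -1/2  |  9/2 ]
  [ 0  1   0     0  |    5 ]
  [ 0  0   1     0  |   -1 ]
  [ 0  0   0  -1/2  |  5/2 ]
r4 → -2·r4
  [ 1  0  -1  -1/2  |  9/2 ]
  [ 0  1   0     0  |    5 ]
  [ 0  0   1     0  |   -1 ]
  [ 0  0   0     1  |   -5 ]
r1 → r1 + 1/2·r4
  [ 1  0  -1  0  |   2 ]
  [ 0  1   0  0  |   5 ]
  [ 0  0   1  0  |  -1 ]
  [ 0  0   0  1  |  -5 ]
r1 → r1 + r3
  [ 1  0  0  0  |   1 ]
  [ 0  1  0  0  |   5 ]
  [ 0  0  1  0  |  -1 ]
  [ 0  0  0  1  |  -5 ]
Reading off the last column: p = 1, q = 5, r = -1, s = -5.

(1, 5, -1, -5)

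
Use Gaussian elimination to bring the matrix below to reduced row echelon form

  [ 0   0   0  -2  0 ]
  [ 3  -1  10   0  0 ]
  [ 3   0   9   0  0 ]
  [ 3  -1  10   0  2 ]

[[1, 0, 3, 0, 0], [0, 1, -1, 0, 0], [0, 0, 0, 1, 0], [0, 0, 0, 0, 1]]

ρ1 <=> ρ2
ρ1 := 1/3·ρ1
ρ3 := ρ3 − 3·ρ1
ρ4 := ρ4 − 3·ρ1
ρ2 <=> ρ3
ρ3 := -1/2·ρ3
ρ4 := 1/2·ρ4
ρ1 := ρ1 + 1/3·ρ2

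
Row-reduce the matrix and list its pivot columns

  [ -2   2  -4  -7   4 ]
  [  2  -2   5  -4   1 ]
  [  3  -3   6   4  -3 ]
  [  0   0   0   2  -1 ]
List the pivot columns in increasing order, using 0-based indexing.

r1 ← -1/2·r1
  [ 1  -1  2  7/2  -2 ]
  [ 2  -2  5   -4   1 ]
  [ 3  -3  6    4  -3 ]
  [ 0   0  0    2  -1 ]
r2 ← r2 − 2·r1
  [ 1  -1  2  7/2  -2 ]
  [ 0   0  1  -11   5 ]
  [ 3  -3  6    4  -3 ]
  [ 0   0  0    2  -1 ]
r3 ← r3 − 3·r1
  [ 1  -1  2    7/2  -2 ]
  [ 0   0  1    -11   5 ]
  [ 0   0  0  -13/2   3 ]
  [ 0   0  0      2  -1 ]
r3 ← -2/13·r3
  [ 1  -1  2  7/2     -2 ]
  [ 0   0  1  -11      5 ]
  [ 0   0  0    1  -6/13 ]
  [ 0   0  0    2     -1 ]
r4 ← r4 − 2·r3
  [ 1  -1  2  7/2     -2 ]
  [ 0   0  1  -11      5 ]
  [ 0   0  0    1  -6/13 ]
  [ 0   0  0    0  -1/13 ]
r4 ← -13·r4
  [ 1  -1  2  7/2     -2 ]
  [ 0   0  1  -11      5 ]
  [ 0   0  0    1  -6/13 ]
  [ 0   0  0    0      1 ]
r3 ← r3 + 6/13·r4
  [ 1  -1  2  7/2  -2 ]
  [ 0   0  1  -11   5 ]
  [ 0   0  0    1   0 ]
  [ 0   0  0    0   1 ]
r2 ← r2 − 5·r4
  [ 1  -1  2  7/2  -2 ]
  [ 0   0  1  -11   0 ]
  [ 0   0  0    1   0 ]
  [ 0   0  0    0   1 ]
r1 ← r1 + 2·r4
  [ 1  -1  2  7/2  0 ]
  [ 0   0  1  -11  0 ]
  [ 0   0  0    1  0 ]
  [ 0   0  0    0  1 ]
r2 ← r2 + 11·r3
  [ 1  -1  2  7/2  0 ]
  [ 0   0  1    0  0 ]
  [ 0   0  0    1  0 ]
  [ 0   0  0    0  1 ]
r1 ← r1 − 7/2·r3
  [ 1  -1  2  0  0 ]
  [ 0   0  1  0  0 ]
  [ 0   0  0  1  0 ]
  [ 0   0  0  0  1 ]
r1 ← r1 − 2·r2
  [ 1  -1  0  0  0 ]
  [ 0   0  1  0  0 ]
  [ 0   0  0  1  0 ]
  [ 0   0  0  0  1 ]
Pivot columns are the columns containing a leading 1.

0, 2, 3, 4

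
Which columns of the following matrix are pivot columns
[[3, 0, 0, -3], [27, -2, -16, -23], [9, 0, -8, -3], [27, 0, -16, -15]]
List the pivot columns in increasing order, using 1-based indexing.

1, 2, 3

Multiply R1 by 1/3.
  [  1   0    0   -1 ]
  [ 27  -2  -16  -23 ]
  [  9   0   -8   -3 ]
  [ 27   0  -16  -15 ]
Subtract 27 times R1 from R2.
  [  1   0    0   -1 ]
  [  0  -2  -16    4 ]
  [  9   0   -8   -3 ]
  [ 27   0  -16  -15 ]
Subtract 9 times R1 from R3.
  [  1   0    0   -1 ]
  [  0  -2  -16    4 ]
  [  0   0   -8    6 ]
  [ 27   0  -16  -15 ]
Subtract 27 times R1 from R4.
  [ 1   0    0  -1 ]
  [ 0  -2  -16   4 ]
  [ 0   0   -8   6 ]
  [ 0   0  -16  12 ]
Multiply R2 by -1/2.
  [ 1  0    0  -1 ]
  [ 0  1    8  -2 ]
  [ 0  0   -8   6 ]
  [ 0  0  -16  12 ]
Multiply R3 by -1/8.
  [ 1  0    0    -1 ]
  [ 0  1    8    -2 ]
  [ 0  0    1  -3/4 ]
  [ 0  0  -16    12 ]
Add 16 times R3 to R4.
  [ 1  0  0    -1 ]
  [ 0  1  8    -2 ]
  [ 0  0  1  -3/4 ]
  [ 0  0  0     0 ]
Subtract 8 times R3 from R2.
  [ 1  0  0    -1 ]
  [ 0  1  0     4 ]
  [ 0  0  1  -3/4 ]
  [ 0  0  0     0 ]
Pivot columns are the columns containing a leading 1.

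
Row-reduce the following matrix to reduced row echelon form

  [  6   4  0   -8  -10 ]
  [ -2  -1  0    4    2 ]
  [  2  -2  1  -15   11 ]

r1 → 1/6·r1
  [  1  2/3  0  -4/3  -5/3 ]
  [ -2   -1  0     4     2 ]
  [  2   -2  1   -15    11 ]
r2 → r2 + 2·r1
  [ 1  2/3  0  -4/3  -5/3 ]
  [ 0  1/3  0   4/3  -4/3 ]
  [ 2   -2  1   -15    11 ]
r3 → r3 − 2·r1
  [ 1    2/3  0   -4/3  -5/3 ]
  [ 0    1/3  0    4/3  -4/3 ]
  [ 0  -10/3  1  -37/3  43/3 ]
r2 → 3·r2
  [ 1    2/3  0   -4/3  -5/3 ]
  [ 0      1  0      4    -4 ]
  [ 0  -10/3  1  -37/3  43/3 ]
r3 → r3 + 10/3·r2
  [ 1  2/3  0  -4/3  -5/3 ]
  [ 0    1  0     4    -4 ]
  [ 0    0  1     1     1 ]
r1 → r1 − 2/3·r2
  [ 1  0  0  -4   1 ]
  [ 0  1  0   4  -4 ]
  [ 0  0  1   1   1 ]

[[1, 0, 0, -4, 1], [0, 1, 0, 4, -4], [0, 0, 1, 1, 1]]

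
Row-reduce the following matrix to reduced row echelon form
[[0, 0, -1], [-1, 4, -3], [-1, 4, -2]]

Swap R1 and R2.
  [ -1  4  -3 ]
  [  0  0  -1 ]
  [ -1  4  -2 ]
Multiply R1 by -1.
  [  1  -4   3 ]
  [  0   0  -1 ]
  [ -1   4  -2 ]
Add R1 to R3.
  [ 1  -4   3 ]
  [ 0   0  -1 ]
  [ 0   0   1 ]
Multiply R2 by -1.
  [ 1  -4  3 ]
  [ 0   0  1 ]
  [ 0   0  1 ]
Subtract R2 from R3.
  [ 1  -4  3 ]
  [ 0   0  1 ]
  [ 0   0  0 ]
Subtract 3 times R2 from R1.
  [ 1  -4  0 ]
  [ 0   0  1 ]
  [ 0   0  0 ]

[[1, -4, 0], [0, 0, 1], [0, 0, 0]]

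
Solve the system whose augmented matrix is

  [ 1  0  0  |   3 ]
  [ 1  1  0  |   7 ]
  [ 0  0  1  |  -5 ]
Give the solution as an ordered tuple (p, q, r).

(3, 4, -5)

Subtract R1 from R2.
  [ 1  0  0  |   3 ]
  [ 0  1  0  |   4 ]
  [ 0  0  1  |  -5 ]
Reading off the last column: p = 3, q = 4, r = -5.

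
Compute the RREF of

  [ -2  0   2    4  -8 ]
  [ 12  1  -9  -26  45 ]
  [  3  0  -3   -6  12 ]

[[1, 0, -1, -2, 4], [0, 1, 3, -2, -3], [0, 0, 0, 0, 0]]

r1 ← -1/2·r1
  [  1  0  -1   -2   4 ]
  [ 12  1  -9  -26  45 ]
  [  3  0  -3   -6  12 ]
r2 ← r2 − 12·r1
  [ 1  0  -1  -2   4 ]
  [ 0  1   3  -2  -3 ]
  [ 3  0  -3  -6  12 ]
r3 ← r3 − 3·r1
  [ 1  0  -1  -2   4 ]
  [ 0  1   3  -2  -3 ]
  [ 0  0   0   0   0 ]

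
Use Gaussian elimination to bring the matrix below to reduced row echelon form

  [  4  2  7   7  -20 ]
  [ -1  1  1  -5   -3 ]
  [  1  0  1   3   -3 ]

Multiply r1 by 1/4.
Add r1 to r2.
Subtract r1 from r3.
Multiply r2 by 2/3.
Add 1/2 times r2 to r3.
Multiply r3 by 6.
Subtract 11/6 times r3 from r2.
Subtract 7/4 times r3 from r1.
Subtract 1/2 times r2 from r1.

[[1, 0, 0, 2, 1], [0, 1, 0, -4, 2], [0, 0, 1, 1, -4]]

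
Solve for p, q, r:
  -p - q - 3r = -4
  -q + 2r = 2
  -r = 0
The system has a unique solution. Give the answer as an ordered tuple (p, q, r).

Form the augmented matrix and row-reduce:
  [ -1  -1  -3  |  -4 ]
  [  0  -1   2  |   2 ]
  [  0   0  -1  |   0 ]
r1 → -1·r1
  [ 1   1   3  |  4 ]
  [ 0  -1   2  |  2 ]
  [ 0   0  -1  |  0 ]
r2 → -1·r2
  [ 1  1   3  |   4 ]
  [ 0  1  -2  |  -2 ]
  [ 0  0  -1  |   0 ]
r3 → -1·r3
  [ 1  1   3  |   4 ]
  [ 0  1  -2  |  -2 ]
  [ 0  0   1  |   0 ]
r2 → r2 + 2·r3
  [ 1  1  3  |   4 ]
  [ 0  1  0  |  -2 ]
  [ 0  0  1  |   0 ]
r1 → r1 − 3·r3
  [ 1  1  0  |   4 ]
  [ 0  1  0  |  -2 ]
  [ 0  0  1  |   0 ]
r1 → r1 − r2
  [ 1  0  0  |   6 ]
  [ 0  1  0  |  -2 ]
  [ 0  0  1  |   0 ]
Reading off the last column: p = 6, q = -2, r = 0.

(6, -2, 0)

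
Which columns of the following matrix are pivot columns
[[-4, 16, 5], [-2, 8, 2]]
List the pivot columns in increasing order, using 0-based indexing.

0, 2

r1 := -1/4·r1
r2 := r2 + 2·r1
r2 := -2·r2
r1 := r1 + 5/4·r2
Pivot columns are the columns containing a leading 1.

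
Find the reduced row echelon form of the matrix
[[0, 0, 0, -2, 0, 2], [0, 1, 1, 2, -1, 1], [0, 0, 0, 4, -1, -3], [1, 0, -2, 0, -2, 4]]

[[1, 0, -2, 0, 0, 2], [0, 1, 1, 0, 0, 2], [0, 0, 0, 1, 0, -1], [0, 0, 0, 0, 1, -1]]

R1 ↔ R4
  [ 1  0  -2   0  -2   4 ]
  [ 0  1   1   2  -1   1 ]
  [ 0  0   0   4  -1  -3 ]
  [ 0  0   0  -2   0   2 ]
R3 := 1/4·R3
  [ 1  0  -2   0    -2     4 ]
  [ 0  1   1   2    -1     1 ]
  [ 0  0   0   1  -1/4  -3/4 ]
  [ 0  0   0  -2     0     2 ]
R4 := R4 + 2·R3
  [ 1  0  -2  0    -2     4 ]
  [ 0  1   1  2    -1     1 ]
  [ 0  0   0  1  -1/4  -3/4 ]
  [ 0  0   0  0  -1/2   1/2 ]
R4 := -2·R4
  [ 1  0  -2  0    -2     4 ]
  [ 0  1   1  2    -1     1 ]
  [ 0  0   0  1  -1/4  -3/4 ]
  [ 0  0   0  0     1    -1 ]
R3 := R3 + 1/4·R4
  [ 1  0  -2  0  -2   4 ]
  [ 0  1   1  2  -1   1 ]
  [ 0  0   0  1   0  -1 ]
  [ 0  0   0  0   1  -1 ]
R2 := R2 + R4
  [ 1  0  -2  0  -2   4 ]
  [ 0  1   1  2   0   0 ]
  [ 0  0   0  1   0  -1 ]
  [ 0  0   0  0   1  -1 ]
R1 := R1 + 2·R4
  [ 1  0  -2  0  0   2 ]
  [ 0  1   1  2  0   0 ]
  [ 0  0   0  1  0  -1 ]
  [ 0  0   0  0  1  -1 ]
R2 := R2 − 2·R3
  [ 1  0  -2  0  0   2 ]
  [ 0  1   1  0  0   2 ]
  [ 0  0   0  1  0  -1 ]
  [ 0  0   0  0  1  -1 ]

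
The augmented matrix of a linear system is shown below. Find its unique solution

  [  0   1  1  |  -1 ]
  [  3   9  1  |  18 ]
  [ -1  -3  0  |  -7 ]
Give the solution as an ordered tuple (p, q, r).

R1 ↔ R2
R1 := 1/3·R1
R3 := R3 + R1
R3 := 3·R3
R2 := R2 − R3
R1 := R1 − 1/3·R3
R1 := R1 − 3·R2
Reading off the last column: p = 1, q = 2, r = -3.

(1, 2, -3)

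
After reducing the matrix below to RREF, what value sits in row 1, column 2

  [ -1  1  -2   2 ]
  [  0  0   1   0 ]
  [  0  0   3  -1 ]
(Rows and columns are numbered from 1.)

-1

r1 -> -1·r1
  [ 1  -1  2  -2 ]
  [ 0   0  1   0 ]
  [ 0   0  3  -1 ]
r3 -> r3 − 3·r2
  [ 1  -1  2  -2 ]
  [ 0   0  1   0 ]
  [ 0   0  0  -1 ]
r3 -> -1·r3
  [ 1  -1  2  -2 ]
  [ 0   0  1   0 ]
  [ 0   0  0   1 ]
r1 -> r1 + 2·r3
  [ 1  -1  2  0 ]
  [ 0   0  1  0 ]
  [ 0   0  0  1 ]
r1 -> r1 − 2·r2
  [ 1  -1  0  0 ]
  [ 0   0  1  0 ]
  [ 0   0  0  1 ]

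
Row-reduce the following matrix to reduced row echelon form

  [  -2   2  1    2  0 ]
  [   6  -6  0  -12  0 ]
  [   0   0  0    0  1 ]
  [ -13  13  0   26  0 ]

[[1, -1, 0, -2, 0], [0, 0, 1, -2, 0], [0, 0, 0, 0, 1], [0, 0, 0, 0, 0]]

ρ1 := -1/2·ρ1
  [   1  -1  -1/2   -1  0 ]
  [   6  -6     0  -12  0 ]
  [   0   0     0    0  1 ]
  [ -13  13     0   26  0 ]
ρ2 := ρ2 − 6·ρ1
  [   1  -1  -1/2  -1  0 ]
  [   0   0     3  -6  0 ]
  [   0   0     0   0  1 ]
  [ -13  13     0  26  0 ]
ρ4 := ρ4 + 13·ρ1
  [ 1  -1   -1/2  -1  0 ]
  [ 0   0      3  -6  0 ]
  [ 0   0      0   0  1 ]
  [ 0   0  -13/2  13  0 ]
ρ2 := 1/3·ρ2
  [ 1  -1   -1/2  -1  0 ]
  [ 0   0      1  -2  0 ]
  [ 0   0      0   0  1 ]
  [ 0   0  -13/2  13  0 ]
ρ4 := ρ4 + 13/2·ρ2
  [ 1  -1  -1/2  -1  0 ]
  [ 0   0     1  -2  0 ]
  [ 0   0     0   0  1 ]
  [ 0   0     0   0  0 ]
ρ1 := ρ1 + 1/2·ρ2
  [ 1  -1  0  -2  0 ]
  [ 0   0  1  -2  0 ]
  [ 0   0  0   0  1 ]
  [ 0   0  0   0  0 ]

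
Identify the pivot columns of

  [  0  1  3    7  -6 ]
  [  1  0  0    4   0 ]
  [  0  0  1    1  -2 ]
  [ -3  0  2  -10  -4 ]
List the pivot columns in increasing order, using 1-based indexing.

1, 2, 3

R1 ↔ R2
  [  1  0  0    4   0 ]
  [  0  1  3    7  -6 ]
  [  0  0  1    1  -2 ]
  [ -3  0  2  -10  -4 ]
R4 ← R4 + 3·R1
  [ 1  0  0  4   0 ]
  [ 0  1  3  7  -6 ]
  [ 0  0  1  1  -2 ]
  [ 0  0  2  2  -4 ]
R4 ← R4 − 2·R3
  [ 1  0  0  4   0 ]
  [ 0  1  3  7  -6 ]
  [ 0  0  1  1  -2 ]
  [ 0  0  0  0   0 ]
R2 ← R2 − 3·R3
  [ 1  0  0  4   0 ]
  [ 0  1  0  4   0 ]
  [ 0  0  1  1  -2 ]
  [ 0  0  0  0   0 ]
Pivot columns are the columns containing a leading 1.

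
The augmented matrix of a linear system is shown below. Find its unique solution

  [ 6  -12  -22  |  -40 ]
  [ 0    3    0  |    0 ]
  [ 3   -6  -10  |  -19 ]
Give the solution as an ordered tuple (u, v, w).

(-3, 0, 1)

ρ1 ← 1/6·ρ1
  [ 1  -2  -11/3  |  -20/3 ]
  [ 0   3      0  |      0 ]
  [ 3  -6    -10  |    -19 ]
ρ3 ← ρ3 − 3·ρ1
  [ 1  -2  -11/3  |  -20/3 ]
  [ 0   3      0  |      0 ]
  [ 0   0      1  |      1 ]
ρ2 ← 1/3·ρ2
  [ 1  -2  -11/3  |  -20/3 ]
  [ 0   1      0  |      0 ]
  [ 0   0      1  |      1 ]
ρ1 ← ρ1 + 11/3·ρ3
  [ 1  -2  0  |  -3 ]
  [ 0   1  0  |   0 ]
  [ 0   0  1  |   1 ]
ρ1 ← ρ1 + 2·ρ2
  [ 1  0  0  |  -3 ]
  [ 0  1  0  |   0 ]
  [ 0  0  1  |   1 ]
Reading off the last column: u = -3, v = 0, w = 1.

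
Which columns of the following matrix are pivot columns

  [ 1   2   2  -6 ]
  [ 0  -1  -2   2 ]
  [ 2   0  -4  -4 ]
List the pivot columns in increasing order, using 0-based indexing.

ρ3 ← ρ3 − 2·ρ1
  [ 1   2   2  -6 ]
  [ 0  -1  -2   2 ]
  [ 0  -4  -8   8 ]
ρ2 ← -1·ρ2
  [ 1   2   2  -6 ]
  [ 0   1   2  -2 ]
  [ 0  -4  -8   8 ]
ρ3 ← ρ3 + 4·ρ2
  [ 1  2  2  -6 ]
  [ 0  1  2  -2 ]
  [ 0  0  0   0 ]
ρ1 ← ρ1 − 2·ρ2
  [ 1  0  -2  -2 ]
  [ 0  1   2  -2 ]
  [ 0  0   0   0 ]
Pivot columns are the columns containing a leading 1.

0, 1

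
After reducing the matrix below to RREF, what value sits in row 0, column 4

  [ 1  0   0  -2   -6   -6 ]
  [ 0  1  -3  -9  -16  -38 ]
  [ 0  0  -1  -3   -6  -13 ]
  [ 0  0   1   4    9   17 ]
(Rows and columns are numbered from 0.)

0

ρ3 := -1·ρ3
  [ 1  0   0  -2   -6   -6 ]
  [ 0  1  -3  -9  -16  -38 ]
  [ 0  0   1   3    6   13 ]
  [ 0  0   1   4    9   17 ]
ρ4 := ρ4 − ρ3
  [ 1  0   0  -2   -6   -6 ]
  [ 0  1  -3  -9  -16  -38 ]
  [ 0  0   1   3    6   13 ]
  [ 0  0   0   1    3    4 ]
ρ3 := ρ3 − 3·ρ4
  [ 1  0   0  -2   -6   -6 ]
  [ 0  1  -3  -9  -16  -38 ]
  [ 0  0   1   0   -3    1 ]
  [ 0  0   0   1    3    4 ]
ρ2 := ρ2 + 9·ρ4
  [ 1  0   0  -2  -6  -6 ]
  [ 0  1  -3   0  11  -2 ]
  [ 0  0   1   0  -3   1 ]
  [ 0  0   0   1   3   4 ]
ρ1 := ρ1 + 2·ρ4
  [ 1  0   0  0   0   2 ]
  [ 0  1  -3  0  11  -2 ]
  [ 0  0   1  0  -3   1 ]
  [ 0  0   0  1   3   4 ]
ρ2 := ρ2 + 3·ρ3
  [ 1  0  0  0   0  2 ]
  [ 0  1  0  0   2  1 ]
  [ 0  0  1  0  -3  1 ]
  [ 0  0  0  1   3  4 ]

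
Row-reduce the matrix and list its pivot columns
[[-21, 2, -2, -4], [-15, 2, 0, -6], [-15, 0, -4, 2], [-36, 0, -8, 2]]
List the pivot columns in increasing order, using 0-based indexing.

0, 1, 2, 3

R1 → -1/21·R1
  [   1  -2/21  2/21  4/21 ]
  [ -15      2     0    -6 ]
  [ -15      0    -4     2 ]
  [ -36      0    -8     2 ]
R2 → R2 + 15·R1
  [   1  -2/21  2/21   4/21 ]
  [   0    4/7  10/7  -22/7 ]
  [ -15      0    -4      2 ]
  [ -36      0    -8      2 ]
R3 → R3 + 15·R1
  [   1  -2/21   2/21   4/21 ]
  [   0    4/7   10/7  -22/7 ]
  [   0  -10/7  -18/7   34/7 ]
  [ -36      0     -8      2 ]
R4 → R4 + 36·R1
  [ 1  -2/21   2/21   4/21 ]
  [ 0    4/7   10/7  -22/7 ]
  [ 0  -10/7  -18/7   34/7 ]
  [ 0  -24/7  -32/7   62/7 ]
R2 → 7/4·R2
  [ 1  -2/21   2/21   4/21 ]
  [ 0      1    5/2  -11/2 ]
  [ 0  -10/7  -18/7   34/7 ]
  [ 0  -24/7  -32/7   62/7 ]
R3 → R3 + 10/7·R2
  [ 1  -2/21   2/21   4/21 ]
  [ 0      1    5/2  -11/2 ]
  [ 0      0      1     -3 ]
  [ 0  -24/7  -32/7   62/7 ]
R4 → R4 + 24/7·R2
  [ 1  -2/21  2/21   4/21 ]
  [ 0      1   5/2  -11/2 ]
  [ 0      0     1     -3 ]
  [ 0      0     4    -10 ]
R4 → R4 − 4·R3
  [ 1  -2/21  2/21   4/21 ]
  [ 0      1   5/2  -11/2 ]
  [ 0      0     1     -3 ]
  [ 0      0     0      2 ]
R4 → 1/2·R4
  [ 1  -2/21  2/21   4/21 ]
  [ 0      1   5/2  -11/2 ]
  [ 0      0     1     -3 ]
  [ 0      0     0      1 ]
R3 → R3 + 3·R4
  [ 1  -2/21  2/21   4/21 ]
  [ 0      1   5/2  -11/2 ]
  [ 0      0     1      0 ]
  [ 0      0     0      1 ]
R2 → R2 + 11/2·R4
  [ 1  -2/21  2/21  4/21 ]
  [ 0      1   5/2     0 ]
  [ 0      0     1     0 ]
  [ 0      0     0     1 ]
R1 → R1 − 4/21·R4
  [ 1  -2/21  2/21  0 ]
  [ 0      1   5/2  0 ]
  [ 0      0     1  0 ]
  [ 0      0     0  1 ]
R2 → R2 − 5/2·R3
  [ 1  -2/21  2/21  0 ]
  [ 0      1     0  0 ]
  [ 0      0     1  0 ]
  [ 0      0     0  1 ]
R1 → R1 − 2/21·R3
  [ 1  -2/21  0  0 ]
  [ 0      1  0  0 ]
  [ 0      0  1  0 ]
  [ 0      0  0  1 ]
R1 → R1 + 2/21·R2
  [ 1  0  0  0 ]
  [ 0  1  0  0 ]
  [ 0  0  1  0 ]
  [ 0  0  0  1 ]
Pivot columns are the columns containing a leading 1.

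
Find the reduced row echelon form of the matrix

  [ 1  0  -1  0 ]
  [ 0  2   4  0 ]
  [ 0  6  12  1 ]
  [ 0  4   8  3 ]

[[1, 0, -1, 0], [0, 1, 2, 0], [0, 0, 0, 1], [0, 0, 0, 0]]

Multiply R2 by 1/2.
  [ 1  0  -1  0 ]
  [ 0  1   2  0 ]
  [ 0  6  12  1 ]
  [ 0  4   8  3 ]
Subtract 6 times R2 from R3.
  [ 1  0  -1  0 ]
  [ 0  1   2  0 ]
  [ 0  0   0  1 ]
  [ 0  4   8  3 ]
Subtract 4 times R2 from R4.
  [ 1  0  -1  0 ]
  [ 0  1   2  0 ]
  [ 0  0   0  1 ]
  [ 0  0   0  3 ]
Subtract 3 times R3 from R4.
  [ 1  0  -1  0 ]
  [ 0  1   2  0 ]
  [ 0  0   0  1 ]
  [ 0  0   0  0 ]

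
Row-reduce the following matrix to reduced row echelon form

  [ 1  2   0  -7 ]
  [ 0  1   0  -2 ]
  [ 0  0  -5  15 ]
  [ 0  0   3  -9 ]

R3 -> -1/5·R3
  [ 1  2  0  -7 ]
  [ 0  1  0  -2 ]
  [ 0  0  1  -3 ]
  [ 0  0  3  -9 ]
R4 -> R4 − 3·R3
  [ 1  2  0  -7 ]
  [ 0  1  0  -2 ]
  [ 0  0  1  -3 ]
  [ 0  0  0   0 ]
R1 -> R1 − 2·R2
  [ 1  0  0  -3 ]
  [ 0  1  0  -2 ]
  [ 0  0  1  -3 ]
  [ 0  0  0   0 ]

[[1, 0, 0, -3], [0, 1, 0, -2], [0, 0, 1, -3], [0, 0, 0, 0]]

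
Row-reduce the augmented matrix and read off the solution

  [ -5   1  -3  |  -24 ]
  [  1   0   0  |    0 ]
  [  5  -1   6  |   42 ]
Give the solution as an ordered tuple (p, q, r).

(0, -6, 6)

R1 → -1/5·R1
  [ 1  -1/5  3/5  |  24/5 ]
  [ 1     0    0  |     0 ]
  [ 5    -1    6  |    42 ]
R2 → R2 − R1
  [ 1  -1/5   3/5  |   24/5 ]
  [ 0   1/5  -3/5  |  -24/5 ]
  [ 5    -1     6  |     42 ]
R3 → R3 − 5·R1
  [ 1  -1/5   3/5  |   24/5 ]
  [ 0   1/5  -3/5  |  -24/5 ]
  [ 0     0     3  |     18 ]
R2 → 5·R2
  [ 1  -1/5  3/5  |  24/5 ]
  [ 0     1   -3  |   -24 ]
  [ 0     0    3  |    18 ]
R3 → 1/3·R3
  [ 1  -1/5  3/5  |  24/5 ]
  [ 0     1   -3  |   -24 ]
  [ 0     0    1  |     6 ]
R2 → R2 + 3·R3
  [ 1  -1/5  3/5  |  24/5 ]
  [ 0     1    0  |    -6 ]
  [ 0     0    1  |     6 ]
R1 → R1 − 3/5·R3
  [ 1  -1/5  0  |  6/5 ]
  [ 0     1  0  |   -6 ]
  [ 0     0  1  |    6 ]
R1 → R1 + 1/5·R2
  [ 1  0  0  |   0 ]
  [ 0  1  0  |  -6 ]
  [ 0  0  1  |   6 ]
Reading off the last column: p = 0, q = -6, r = 6.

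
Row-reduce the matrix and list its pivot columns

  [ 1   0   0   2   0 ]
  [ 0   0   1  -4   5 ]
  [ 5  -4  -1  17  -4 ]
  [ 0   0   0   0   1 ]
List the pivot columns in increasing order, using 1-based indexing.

Subtract 5 times R1 from R3.
  [ 1   0   0   2   0 ]
  [ 0   0   1  -4   5 ]
  [ 0  -4  -1   7  -4 ]
  [ 0   0   0   0   1 ]
Swap R2 and R3.
  [ 1   0   0   2   0 ]
  [ 0  -4  -1   7  -4 ]
  [ 0   0   1  -4   5 ]
  [ 0   0   0   0   1 ]
Multiply R2 by -1/4.
  [ 1  0    0     2  0 ]
  [ 0  1  1/4  -7/4  1 ]
  [ 0  0    1    -4  5 ]
  [ 0  0    0     0  1 ]
Subtract 5 times R4 from R3.
  [ 1  0    0     2  0 ]
  [ 0  1  1/4  -7/4  1 ]
  [ 0  0    1    -4  0 ]
  [ 0  0    0     0  1 ]
Subtract R4 from R2.
  [ 1  0    0     2  0 ]
  [ 0  1  1/4  -7/4  0 ]
  [ 0  0    1    -4  0 ]
  [ 0  0    0     0  1 ]
Subtract 1/4 times R3 from R2.
  [ 1  0  0     2  0 ]
  [ 0  1  0  -3/4  0 ]
  [ 0  0  1    -4  0 ]
  [ 0  0  0     0  1 ]
Pivot columns are the columns containing a leading 1.

1, 2, 3, 5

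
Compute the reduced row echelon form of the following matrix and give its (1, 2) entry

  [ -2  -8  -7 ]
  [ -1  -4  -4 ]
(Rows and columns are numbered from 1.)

4

Multiply R1 by -1/2.
  [  1   4  7/2 ]
  [ -1  -4   -4 ]
Add R1 to R2.
  [ 1  4   7/2 ]
  [ 0  0  -1/2 ]
Multiply R2 by -2.
  [ 1  4  7/2 ]
  [ 0  0    1 ]
Subtract 7/2 times R2 from R1.
  [ 1  4  0 ]
  [ 0  0  1 ]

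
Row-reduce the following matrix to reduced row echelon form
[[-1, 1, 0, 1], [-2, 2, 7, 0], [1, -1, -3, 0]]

[[1, -1, 0, 0], [0, 0, 1, 0], [0, 0, 0, 1]]

R1 ← -1·R1
  [  1  -1   0  -1 ]
  [ -2   2   7   0 ]
  [  1  -1  -3   0 ]
R2 ← R2 + 2·R1
  [ 1  -1   0  -1 ]
  [ 0   0   7  -2 ]
  [ 1  -1  -3   0 ]
R3 ← R3 − R1
  [ 1  -1   0  -1 ]
  [ 0   0   7  -2 ]
  [ 0   0  -3   1 ]
R2 ← 1/7·R2
  [ 1  -1   0    -1 ]
  [ 0   0   1  -2/7 ]
  [ 0   0  -3     1 ]
R3 ← R3 + 3·R2
  [ 1  -1  0    -1 ]
  [ 0   0  1  -2/7 ]
  [ 0   0  0   1/7 ]
R3 ← 7·R3
  [ 1  -1  0    -1 ]
  [ 0   0  1  -2/7 ]
  [ 0   0  0     1 ]
R2 ← R2 + 2/7·R3
  [ 1  -1  0  -1 ]
  [ 0   0  1   0 ]
  [ 0   0  0   1 ]
R1 ← R1 + R3
  [ 1  -1  0  0 ]
  [ 0   0  1  0 ]
  [ 0   0  0  1 ]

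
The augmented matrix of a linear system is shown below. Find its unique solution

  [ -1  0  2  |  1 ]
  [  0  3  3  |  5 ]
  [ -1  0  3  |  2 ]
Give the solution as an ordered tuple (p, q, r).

ρ1 := -1·ρ1
ρ3 := ρ3 + ρ1
ρ2 := 1/3·ρ2
ρ2 := ρ2 − ρ3
ρ1 := ρ1 + 2·ρ3
Reading off the last column: p = 1, q = 2/3, r = 1.

(1, 2/3, 1)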